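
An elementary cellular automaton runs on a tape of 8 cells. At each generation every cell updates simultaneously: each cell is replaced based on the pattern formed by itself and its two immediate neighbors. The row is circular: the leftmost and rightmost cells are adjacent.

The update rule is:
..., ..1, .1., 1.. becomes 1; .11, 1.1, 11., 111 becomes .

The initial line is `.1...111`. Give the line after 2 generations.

1....111

.1111...
1....111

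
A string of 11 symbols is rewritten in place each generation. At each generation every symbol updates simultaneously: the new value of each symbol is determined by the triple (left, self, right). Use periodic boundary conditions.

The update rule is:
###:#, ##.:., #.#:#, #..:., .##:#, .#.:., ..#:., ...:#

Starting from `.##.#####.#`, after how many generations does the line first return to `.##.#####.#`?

##.#####.#.
#.#####.#.#
.#####.#.##
#####.#.##.
####.#.##.#
###.#.##.##
##.#.##.###
#.#.##.####
.#.##.#####
#.##.#####.
.##.#####.#

11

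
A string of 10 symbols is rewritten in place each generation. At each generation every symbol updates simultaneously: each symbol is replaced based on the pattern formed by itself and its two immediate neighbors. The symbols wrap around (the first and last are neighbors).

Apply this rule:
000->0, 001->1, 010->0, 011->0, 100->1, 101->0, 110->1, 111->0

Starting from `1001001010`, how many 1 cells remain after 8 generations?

4

0110110000
1010011000
0001101101
1010100100
0000011011
1000101001
1101000110
0100101010
count of 1: 4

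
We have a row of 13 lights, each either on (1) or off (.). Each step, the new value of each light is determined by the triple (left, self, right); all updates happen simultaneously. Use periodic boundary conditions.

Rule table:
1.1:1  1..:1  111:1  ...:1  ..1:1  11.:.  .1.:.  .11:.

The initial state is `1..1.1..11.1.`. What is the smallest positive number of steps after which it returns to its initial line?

.11.1.11..1.1
1..1.1..11.1.

2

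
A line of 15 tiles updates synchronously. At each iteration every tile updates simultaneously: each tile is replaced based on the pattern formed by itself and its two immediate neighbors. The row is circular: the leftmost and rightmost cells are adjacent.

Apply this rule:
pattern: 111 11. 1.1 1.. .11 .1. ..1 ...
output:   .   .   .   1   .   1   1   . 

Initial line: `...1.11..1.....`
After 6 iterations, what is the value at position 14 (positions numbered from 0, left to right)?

1

..11...1111....
.1..1.1....1...
11111.11..111..
........11...11
1......1..1.1..
11....11111.111
position 14 holds 1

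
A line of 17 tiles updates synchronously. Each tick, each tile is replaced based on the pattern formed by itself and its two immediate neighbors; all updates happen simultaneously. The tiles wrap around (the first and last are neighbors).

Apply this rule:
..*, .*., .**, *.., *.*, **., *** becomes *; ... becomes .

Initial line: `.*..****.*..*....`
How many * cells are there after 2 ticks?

tick 1: **************...
tick 2: ***************.*
count of *: 16

16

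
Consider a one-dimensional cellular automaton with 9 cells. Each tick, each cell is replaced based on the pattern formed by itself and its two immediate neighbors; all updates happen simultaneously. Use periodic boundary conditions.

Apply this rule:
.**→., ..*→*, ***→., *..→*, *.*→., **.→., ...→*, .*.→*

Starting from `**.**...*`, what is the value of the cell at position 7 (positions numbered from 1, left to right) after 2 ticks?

.

.....***.
*****...*
position 7 holds .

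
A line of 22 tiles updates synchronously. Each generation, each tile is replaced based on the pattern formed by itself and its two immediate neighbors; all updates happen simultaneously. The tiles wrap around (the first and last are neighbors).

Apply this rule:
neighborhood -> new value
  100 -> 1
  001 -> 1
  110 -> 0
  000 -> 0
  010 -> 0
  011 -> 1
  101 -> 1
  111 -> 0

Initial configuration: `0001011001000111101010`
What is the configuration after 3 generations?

0010110110101100010101
1101101101011010101010
1011011010110101010101

1011011010110101010101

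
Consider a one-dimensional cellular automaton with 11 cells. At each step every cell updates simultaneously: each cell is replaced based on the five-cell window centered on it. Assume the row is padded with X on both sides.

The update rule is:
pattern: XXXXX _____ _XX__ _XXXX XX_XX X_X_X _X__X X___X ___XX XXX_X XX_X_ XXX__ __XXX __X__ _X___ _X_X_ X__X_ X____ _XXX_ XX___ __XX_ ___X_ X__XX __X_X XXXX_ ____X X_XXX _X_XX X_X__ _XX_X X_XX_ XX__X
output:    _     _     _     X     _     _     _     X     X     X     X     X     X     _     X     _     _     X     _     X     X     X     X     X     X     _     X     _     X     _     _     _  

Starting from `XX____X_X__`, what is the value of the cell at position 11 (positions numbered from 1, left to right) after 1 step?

X

XXXX_XX_X_X
position 11 holds X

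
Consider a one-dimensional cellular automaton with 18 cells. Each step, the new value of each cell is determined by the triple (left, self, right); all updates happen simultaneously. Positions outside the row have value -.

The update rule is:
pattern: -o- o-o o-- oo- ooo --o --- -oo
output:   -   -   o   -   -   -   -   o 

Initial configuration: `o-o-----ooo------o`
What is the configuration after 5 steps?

-------o----o--o--

step 1: ---o----o--o------
step 2: ----o----o--o-----
step 3: -----o----o--o----
step 4: ------o----o--o---
step 5: -------o----o--o--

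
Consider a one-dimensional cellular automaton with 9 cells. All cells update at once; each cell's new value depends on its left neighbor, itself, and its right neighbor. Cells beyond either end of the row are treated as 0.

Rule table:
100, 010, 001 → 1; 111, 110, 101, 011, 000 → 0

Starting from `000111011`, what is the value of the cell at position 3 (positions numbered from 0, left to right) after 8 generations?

001000000
011100000
100010000
110111000
000000100
000001110
000010001
000111011
position 3 holds 1

1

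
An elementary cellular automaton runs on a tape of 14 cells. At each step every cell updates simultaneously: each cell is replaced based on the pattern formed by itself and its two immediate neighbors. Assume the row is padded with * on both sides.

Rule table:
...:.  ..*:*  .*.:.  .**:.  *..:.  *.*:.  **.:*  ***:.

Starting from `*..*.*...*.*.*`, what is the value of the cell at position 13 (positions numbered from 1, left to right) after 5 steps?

.

*.*.....*.....
*......*.....*
*.....*.....*.
*....*.....*..
*...*.....*..*
position 13 holds .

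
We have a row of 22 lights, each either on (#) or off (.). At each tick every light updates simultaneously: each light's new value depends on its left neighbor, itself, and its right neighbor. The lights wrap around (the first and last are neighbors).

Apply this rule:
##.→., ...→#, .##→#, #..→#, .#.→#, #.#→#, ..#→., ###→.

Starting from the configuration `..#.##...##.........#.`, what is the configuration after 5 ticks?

#.###.##.#.########.##
.##..##.####.......##.
.#.#.#.##...######.#.#
########.##.#.....####
........##.######.#...

........##.######.#...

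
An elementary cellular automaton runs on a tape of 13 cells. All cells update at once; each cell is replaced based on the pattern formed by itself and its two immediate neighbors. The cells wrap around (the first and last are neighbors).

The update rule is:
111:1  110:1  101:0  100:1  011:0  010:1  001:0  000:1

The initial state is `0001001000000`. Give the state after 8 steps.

step 1: 1101101111111
step 2: 1100100111111
step 3: 1110110011111
step 4: 1110011001111
step 5: 1111001100111
step 6: 1111100110011
step 7: 1111110011001
step 8: 1111111001100

1111111001100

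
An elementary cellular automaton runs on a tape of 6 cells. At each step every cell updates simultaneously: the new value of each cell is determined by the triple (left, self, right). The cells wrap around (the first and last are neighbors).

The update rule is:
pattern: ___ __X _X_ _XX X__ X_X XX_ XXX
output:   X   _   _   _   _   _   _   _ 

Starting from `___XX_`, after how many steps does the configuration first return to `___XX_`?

XX____
___XX_

2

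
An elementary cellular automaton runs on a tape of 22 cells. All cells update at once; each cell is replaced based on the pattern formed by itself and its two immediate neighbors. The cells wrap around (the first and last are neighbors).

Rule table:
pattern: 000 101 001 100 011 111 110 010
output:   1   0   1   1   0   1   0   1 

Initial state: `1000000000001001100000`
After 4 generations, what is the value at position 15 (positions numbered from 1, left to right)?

1

generation 1: 1111111111111110011111
generation 2: 1111111111111101101111
generation 3: 1111111111111000000111
generation 4: 1111111111110111111011
position 15 holds 1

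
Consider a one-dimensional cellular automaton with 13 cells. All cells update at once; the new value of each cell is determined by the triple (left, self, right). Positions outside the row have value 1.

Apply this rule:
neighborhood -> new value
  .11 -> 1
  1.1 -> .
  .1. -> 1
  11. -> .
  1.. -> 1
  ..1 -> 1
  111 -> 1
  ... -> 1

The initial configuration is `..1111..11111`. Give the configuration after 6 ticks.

11111.1111111
1111..1111111
111.111111111
11..111111111
1.11111111111
..11111111111

..11111111111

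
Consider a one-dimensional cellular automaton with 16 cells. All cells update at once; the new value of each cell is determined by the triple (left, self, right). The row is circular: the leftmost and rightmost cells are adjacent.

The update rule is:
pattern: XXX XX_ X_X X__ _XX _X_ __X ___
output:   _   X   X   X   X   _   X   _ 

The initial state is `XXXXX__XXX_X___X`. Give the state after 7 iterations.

iteration 1: ____XXXX_XX_X_XX
iteration 2: X__XX__XXXXX_XXX
iteration 3: XXXXXXXX___XXX__
iteration 4: X______XX_XX_XXX
iteration 5: XX____XXXXXXXX__
iteration 6: XXX__XX______XXX
iteration 7: __XXXXXX____XX__

__XXXXXX____XX__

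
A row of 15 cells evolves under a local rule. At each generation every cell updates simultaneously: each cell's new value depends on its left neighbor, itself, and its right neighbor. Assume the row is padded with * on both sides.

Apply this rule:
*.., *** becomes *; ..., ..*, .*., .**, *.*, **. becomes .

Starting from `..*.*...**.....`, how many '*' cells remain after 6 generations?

3

*....*....*....
.*....*....*...
..*....*....*..
*..*....*....*.
.*..*....*.....
..*..*....*....
count of *: 3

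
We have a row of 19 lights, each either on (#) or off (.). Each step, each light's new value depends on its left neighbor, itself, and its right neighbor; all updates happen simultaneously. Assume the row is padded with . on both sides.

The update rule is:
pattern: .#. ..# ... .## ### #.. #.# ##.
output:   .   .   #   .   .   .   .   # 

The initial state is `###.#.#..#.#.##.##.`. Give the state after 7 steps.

..#.....#.#####....

..#...........#..#.
#...#########......
..#.........#.#####
#...#######.......#
..#.......#.#####..
#...#####.......#.#
..#.....#.#####....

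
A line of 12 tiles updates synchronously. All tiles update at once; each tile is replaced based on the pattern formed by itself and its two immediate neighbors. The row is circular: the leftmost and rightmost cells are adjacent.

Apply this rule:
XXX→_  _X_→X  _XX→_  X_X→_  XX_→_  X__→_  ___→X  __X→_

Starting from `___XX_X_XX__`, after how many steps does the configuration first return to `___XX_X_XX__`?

2

XX____X____X
___XX_X_XX__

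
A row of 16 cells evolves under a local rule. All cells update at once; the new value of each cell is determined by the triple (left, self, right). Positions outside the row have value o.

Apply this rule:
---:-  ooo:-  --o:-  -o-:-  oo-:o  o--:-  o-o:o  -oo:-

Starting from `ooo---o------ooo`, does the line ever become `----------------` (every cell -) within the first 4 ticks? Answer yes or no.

--o-------------
----------------
all cells are - at tick 2

yes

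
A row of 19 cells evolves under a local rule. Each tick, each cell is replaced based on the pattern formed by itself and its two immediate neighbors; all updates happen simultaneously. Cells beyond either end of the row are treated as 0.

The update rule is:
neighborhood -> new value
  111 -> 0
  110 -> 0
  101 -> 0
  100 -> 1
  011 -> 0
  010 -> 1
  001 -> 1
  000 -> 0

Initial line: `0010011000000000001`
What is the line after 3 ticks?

0111100100000000011
1000011110000000100
1100100001000001110

1100100001000001110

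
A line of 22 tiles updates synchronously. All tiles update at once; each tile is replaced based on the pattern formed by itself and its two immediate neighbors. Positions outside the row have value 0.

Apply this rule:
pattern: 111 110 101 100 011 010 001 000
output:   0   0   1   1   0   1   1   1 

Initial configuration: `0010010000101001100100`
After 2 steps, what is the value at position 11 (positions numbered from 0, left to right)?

1111111111111110011111
0000000000000001100000
position 11 holds 0

0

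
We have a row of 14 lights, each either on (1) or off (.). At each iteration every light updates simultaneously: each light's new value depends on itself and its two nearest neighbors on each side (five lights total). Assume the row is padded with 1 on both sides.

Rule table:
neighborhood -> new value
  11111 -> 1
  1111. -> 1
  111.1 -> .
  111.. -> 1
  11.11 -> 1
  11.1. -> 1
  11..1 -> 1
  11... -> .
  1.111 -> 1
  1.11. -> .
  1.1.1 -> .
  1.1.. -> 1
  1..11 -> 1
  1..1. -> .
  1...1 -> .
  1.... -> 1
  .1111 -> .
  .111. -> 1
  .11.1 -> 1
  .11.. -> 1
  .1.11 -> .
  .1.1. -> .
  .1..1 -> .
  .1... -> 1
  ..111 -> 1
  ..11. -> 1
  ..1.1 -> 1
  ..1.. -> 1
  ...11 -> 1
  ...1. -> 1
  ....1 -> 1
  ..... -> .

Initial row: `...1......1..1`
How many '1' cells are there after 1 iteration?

9

..1111..111.11
count of 1: 9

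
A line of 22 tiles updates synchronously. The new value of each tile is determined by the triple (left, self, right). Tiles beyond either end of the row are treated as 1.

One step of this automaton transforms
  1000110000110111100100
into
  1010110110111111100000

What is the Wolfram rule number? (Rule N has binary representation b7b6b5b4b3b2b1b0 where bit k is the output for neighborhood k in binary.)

233

position 14: 111 → 1  (bit 7 = 1)
position 0: 110 → 1  (bit 6 = 1)
position 12: 101 → 1  (bit 5 = 1)
position 1: 100 → 0  (bit 4 = 0)
position 4: 011 → 1  (bit 3 = 1)
position 19: 010 → 0  (bit 2 = 0)
position 3: 001 → 0  (bit 1 = 0)
position 2: 000 → 1  (bit 0 = 1)
bits b7..b0 = 11101001 = 233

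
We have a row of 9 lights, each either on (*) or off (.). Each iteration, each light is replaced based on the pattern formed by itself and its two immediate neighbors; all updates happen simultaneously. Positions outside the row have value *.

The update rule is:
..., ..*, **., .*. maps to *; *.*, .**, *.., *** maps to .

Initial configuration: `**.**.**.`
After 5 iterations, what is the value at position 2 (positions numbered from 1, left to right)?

.*..*..*.
.*.**.**.
.*..*..*.  (repeats iteration 1; period 2)
iteration 5: .*..*..*.
position 2 holds *

*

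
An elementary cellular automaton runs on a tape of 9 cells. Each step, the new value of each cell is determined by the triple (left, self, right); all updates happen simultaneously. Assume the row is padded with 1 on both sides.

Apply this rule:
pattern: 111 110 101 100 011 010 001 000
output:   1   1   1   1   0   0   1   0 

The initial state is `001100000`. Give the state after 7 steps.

111111110

step 1: 110110001
step 2: 111011010
step 3: 111101101
step 4: 111110110
step 5: 111111011
step 6: 111111101
step 7: 111111110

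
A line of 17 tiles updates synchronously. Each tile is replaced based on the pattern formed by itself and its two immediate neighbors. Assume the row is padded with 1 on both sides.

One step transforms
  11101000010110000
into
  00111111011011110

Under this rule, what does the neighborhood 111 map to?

At position 0 the neighborhood is 111; the next row has 0 there.

0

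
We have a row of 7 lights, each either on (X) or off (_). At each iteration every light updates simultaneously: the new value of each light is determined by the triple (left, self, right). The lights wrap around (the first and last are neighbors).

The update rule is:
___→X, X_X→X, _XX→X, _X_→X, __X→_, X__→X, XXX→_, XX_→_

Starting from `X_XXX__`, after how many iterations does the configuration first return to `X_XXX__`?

7

XXX__X_
X__X_XX
_X_XXX_
_XXX__X
XX__X_X
__X_XXX
X_XXX__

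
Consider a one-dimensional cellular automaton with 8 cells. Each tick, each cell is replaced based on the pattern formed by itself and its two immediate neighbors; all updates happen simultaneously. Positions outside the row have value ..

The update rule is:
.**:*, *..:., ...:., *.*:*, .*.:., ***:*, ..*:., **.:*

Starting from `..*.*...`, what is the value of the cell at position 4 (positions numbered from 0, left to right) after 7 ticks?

tick 1: ...*....
tick 2: ........
tick 3: ........  (fixed point — unchanged through tick 7)
position 4 holds .

.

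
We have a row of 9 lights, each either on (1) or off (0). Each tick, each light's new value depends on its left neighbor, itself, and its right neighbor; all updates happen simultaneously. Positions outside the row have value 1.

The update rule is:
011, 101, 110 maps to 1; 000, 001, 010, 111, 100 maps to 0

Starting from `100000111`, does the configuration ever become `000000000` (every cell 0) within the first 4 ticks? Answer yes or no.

no

100000100
100000000
100000000  (fixed point — unchanged through tick 4)
tick 4 is 100000000, still not uniform 0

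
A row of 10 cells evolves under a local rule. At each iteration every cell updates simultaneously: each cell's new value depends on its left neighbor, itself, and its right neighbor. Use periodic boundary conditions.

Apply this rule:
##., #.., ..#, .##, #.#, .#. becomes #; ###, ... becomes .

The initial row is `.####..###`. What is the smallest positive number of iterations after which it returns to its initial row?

iteration 1: ##..####.#
iteration 2: .####..###

2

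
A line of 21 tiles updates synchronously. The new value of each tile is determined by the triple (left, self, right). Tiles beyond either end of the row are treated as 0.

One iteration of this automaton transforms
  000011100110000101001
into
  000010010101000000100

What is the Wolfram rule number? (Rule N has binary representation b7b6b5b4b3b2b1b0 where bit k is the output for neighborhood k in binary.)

24

position 5: 111 → 0  (bit 7 = 0)
position 6: 110 → 0  (bit 6 = 0)
position 16: 101 → 0  (bit 5 = 0)
position 7: 100 → 1  (bit 4 = 1)
position 4: 011 → 1  (bit 3 = 1)
position 15: 010 → 0  (bit 2 = 0)
position 3: 001 → 0  (bit 1 = 0)
position 0: 000 → 0  (bit 0 = 0)
bits b7..b0 = 00011000 = 24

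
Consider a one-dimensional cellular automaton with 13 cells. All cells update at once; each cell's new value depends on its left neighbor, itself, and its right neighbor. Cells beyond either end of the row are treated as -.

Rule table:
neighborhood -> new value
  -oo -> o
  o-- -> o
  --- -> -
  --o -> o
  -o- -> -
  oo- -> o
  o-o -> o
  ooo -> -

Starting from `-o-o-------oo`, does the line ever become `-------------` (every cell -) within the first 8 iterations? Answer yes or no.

iteration 1: o-o-o-----ooo
iteration 2: -o-o-o---oo-o
iteration 3: o-o-o-o-oooo-
iteration 4: -o-o-o-oo--oo
iteration 5: o-o-o-ooooooo
iteration 6: -o-o-oo-----o
iteration 7: o-o-oooo---o-
iteration 8: -o-oo--oo-o-o
iteration 8 is -o-oo--oo-o-o, still not uniform -

no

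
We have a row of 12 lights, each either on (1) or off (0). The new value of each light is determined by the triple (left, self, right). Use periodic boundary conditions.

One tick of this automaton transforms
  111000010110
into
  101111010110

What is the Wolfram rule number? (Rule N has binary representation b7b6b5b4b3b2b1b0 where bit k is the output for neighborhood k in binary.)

position 1: 111 → 0  (bit 7 = 0)
position 2: 110 → 1  (bit 6 = 1)
position 8: 101 → 0  (bit 5 = 0)
position 3: 100 → 1  (bit 4 = 1)
position 0: 011 → 1  (bit 3 = 1)
position 7: 010 → 1  (bit 2 = 1)
position 6: 001 → 0  (bit 1 = 0)
position 4: 000 → 1  (bit 0 = 1)
bits b7..b0 = 01011101 = 93

93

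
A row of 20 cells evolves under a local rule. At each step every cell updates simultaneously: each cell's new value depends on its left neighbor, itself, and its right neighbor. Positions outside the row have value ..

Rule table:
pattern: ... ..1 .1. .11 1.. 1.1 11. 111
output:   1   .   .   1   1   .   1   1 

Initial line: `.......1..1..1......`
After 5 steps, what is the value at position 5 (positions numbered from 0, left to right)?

1

step 1: 111111..1..1..111111
step 2: 1111111..1..1.111111
step 3: 11111111..1...111111
step 4: 111111111..11.111111
step 5: 1111111111.11.111111
position 5 holds 1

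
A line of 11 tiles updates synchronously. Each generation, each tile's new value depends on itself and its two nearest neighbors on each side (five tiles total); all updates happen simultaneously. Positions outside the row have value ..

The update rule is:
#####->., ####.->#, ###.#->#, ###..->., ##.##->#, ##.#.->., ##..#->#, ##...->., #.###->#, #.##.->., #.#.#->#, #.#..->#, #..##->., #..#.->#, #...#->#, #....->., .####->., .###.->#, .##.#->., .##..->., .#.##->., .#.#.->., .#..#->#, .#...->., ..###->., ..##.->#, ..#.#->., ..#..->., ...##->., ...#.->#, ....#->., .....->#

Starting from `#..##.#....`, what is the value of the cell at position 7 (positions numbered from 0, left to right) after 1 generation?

.

.#.#..#..##
position 7 holds .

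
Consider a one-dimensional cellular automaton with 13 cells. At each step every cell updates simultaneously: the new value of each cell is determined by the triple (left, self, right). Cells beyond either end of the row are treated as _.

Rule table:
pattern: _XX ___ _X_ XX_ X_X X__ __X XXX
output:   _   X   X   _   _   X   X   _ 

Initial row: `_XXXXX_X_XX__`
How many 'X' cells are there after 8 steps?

11

X______X___XX
XXXXXXXXXXX__
___________XX
XXXXXXXXXXX__  (repeats step 2; period 2)
step 8: XXXXXXXXXXX__
count of X: 11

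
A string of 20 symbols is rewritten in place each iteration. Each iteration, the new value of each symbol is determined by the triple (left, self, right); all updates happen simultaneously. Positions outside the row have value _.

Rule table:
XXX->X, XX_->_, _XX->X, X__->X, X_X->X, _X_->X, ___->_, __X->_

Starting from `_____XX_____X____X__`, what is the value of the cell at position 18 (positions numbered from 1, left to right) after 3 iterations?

iteration 1: _____X_X____XX___XX_
iteration 2: _____XXXX___X_X__X_X
iteration 3: _____XXX_X__XXXX_XXX
position 18 holds X

X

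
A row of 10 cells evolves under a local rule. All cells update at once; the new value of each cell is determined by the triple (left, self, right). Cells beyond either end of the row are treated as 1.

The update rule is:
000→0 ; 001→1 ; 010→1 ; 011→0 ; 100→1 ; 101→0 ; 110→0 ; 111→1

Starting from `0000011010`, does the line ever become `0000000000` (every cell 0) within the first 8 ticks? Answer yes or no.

tick 1: 1000100010
tick 2: 0101110110
tick 3: 0100100000
tick 4: 0111110001
tick 5: 0011101010
tick 6: 1101001010
tick 7: 1001111010
tick 8: 0110110010
tick 8 is 0110110010, still not uniform 0

no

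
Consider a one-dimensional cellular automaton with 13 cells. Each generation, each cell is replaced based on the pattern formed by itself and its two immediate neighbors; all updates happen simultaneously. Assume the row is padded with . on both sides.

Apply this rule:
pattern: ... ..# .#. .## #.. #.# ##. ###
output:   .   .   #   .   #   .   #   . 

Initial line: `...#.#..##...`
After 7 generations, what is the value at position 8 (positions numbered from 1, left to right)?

generation 1: ...#.##..##..
generation 2: ...#..##..##.
generation 3: ...##..##..##
generation 4: ....##..##..#
generation 5: .....##..##.#
generation 6: ......##..#.#
generation 7: .......##.#.#
position 8 holds #

#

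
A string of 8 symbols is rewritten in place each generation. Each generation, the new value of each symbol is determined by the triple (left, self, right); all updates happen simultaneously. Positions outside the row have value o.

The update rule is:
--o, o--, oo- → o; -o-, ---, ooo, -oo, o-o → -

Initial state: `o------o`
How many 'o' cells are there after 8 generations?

oo----o-
-oo--o--
--ooo-oo
oo--o---
-ooo-o-o
---o----
o-o-o--o
o----oo-
count of o: 3

3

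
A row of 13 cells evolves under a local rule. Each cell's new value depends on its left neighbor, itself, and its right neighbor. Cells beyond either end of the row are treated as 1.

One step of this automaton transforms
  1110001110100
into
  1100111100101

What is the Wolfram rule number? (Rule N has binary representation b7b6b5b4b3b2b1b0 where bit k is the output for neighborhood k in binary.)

position 0: 111 → 1  (bit 7 = 1)
position 2: 110 → 0  (bit 6 = 0)
position 9: 101 → 0  (bit 5 = 0)
position 3: 100 → 0  (bit 4 = 0)
position 6: 011 → 1  (bit 3 = 1)
position 10: 010 → 1  (bit 2 = 1)
position 5: 001 → 1  (bit 1 = 1)
position 4: 000 → 1  (bit 0 = 1)
bits b7..b0 = 10001111 = 143

143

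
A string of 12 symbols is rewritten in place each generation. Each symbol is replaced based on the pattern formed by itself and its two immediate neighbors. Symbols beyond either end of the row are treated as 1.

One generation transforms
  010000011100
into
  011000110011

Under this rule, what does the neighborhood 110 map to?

At position 9 the neighborhood is 110; the next row has 0 there.

0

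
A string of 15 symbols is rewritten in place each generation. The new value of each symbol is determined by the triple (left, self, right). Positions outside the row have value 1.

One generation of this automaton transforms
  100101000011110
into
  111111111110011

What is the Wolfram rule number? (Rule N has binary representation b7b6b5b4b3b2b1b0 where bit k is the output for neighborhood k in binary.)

position 11: 111 → 0  (bit 7 = 0)
position 0: 110 → 1  (bit 6 = 1)
position 4: 101 → 1  (bit 5 = 1)
position 1: 100 → 1  (bit 4 = 1)
position 10: 011 → 1  (bit 3 = 1)
position 3: 010 → 1  (bit 2 = 1)
position 2: 001 → 1  (bit 1 = 1)
position 7: 000 → 1  (bit 0 = 1)
bits b7..b0 = 01111111 = 127

127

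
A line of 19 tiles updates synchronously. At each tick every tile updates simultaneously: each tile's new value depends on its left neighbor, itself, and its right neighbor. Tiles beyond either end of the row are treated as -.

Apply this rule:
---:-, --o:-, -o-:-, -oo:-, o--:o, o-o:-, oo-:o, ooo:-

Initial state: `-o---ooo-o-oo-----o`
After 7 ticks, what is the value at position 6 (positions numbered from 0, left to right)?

-

--o----o----oo-----
---o----o----oo----
----o----o----oo---
-----o----o----oo--
------o----o----oo-
-------o----o----oo
--------o----o----o
position 6 holds -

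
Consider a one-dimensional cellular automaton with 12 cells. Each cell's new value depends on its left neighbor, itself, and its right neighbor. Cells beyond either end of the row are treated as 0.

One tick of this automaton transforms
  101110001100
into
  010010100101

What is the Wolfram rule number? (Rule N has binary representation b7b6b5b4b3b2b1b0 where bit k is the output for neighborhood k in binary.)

97

position 3: 111 → 0  (bit 7 = 0)
position 4: 110 → 1  (bit 6 = 1)
position 1: 101 → 1  (bit 5 = 1)
position 5: 100 → 0  (bit 4 = 0)
position 2: 011 → 0  (bit 3 = 0)
position 0: 010 → 0  (bit 2 = 0)
position 7: 001 → 0  (bit 1 = 0)
position 6: 000 → 1  (bit 0 = 1)
bits b7..b0 = 01100001 = 97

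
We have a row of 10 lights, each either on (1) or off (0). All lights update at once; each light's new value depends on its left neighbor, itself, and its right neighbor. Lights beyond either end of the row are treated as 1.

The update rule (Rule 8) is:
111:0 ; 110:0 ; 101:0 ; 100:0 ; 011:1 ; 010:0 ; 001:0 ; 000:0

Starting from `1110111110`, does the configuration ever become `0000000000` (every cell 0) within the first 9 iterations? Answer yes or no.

0000100000
0000000000
all cells are 0 at iteration 2

yes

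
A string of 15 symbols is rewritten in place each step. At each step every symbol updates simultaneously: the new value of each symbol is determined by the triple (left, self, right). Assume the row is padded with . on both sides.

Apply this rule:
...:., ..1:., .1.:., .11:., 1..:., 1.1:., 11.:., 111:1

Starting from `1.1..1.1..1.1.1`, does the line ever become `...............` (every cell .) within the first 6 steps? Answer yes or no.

...............
all cells are . at step 1

yes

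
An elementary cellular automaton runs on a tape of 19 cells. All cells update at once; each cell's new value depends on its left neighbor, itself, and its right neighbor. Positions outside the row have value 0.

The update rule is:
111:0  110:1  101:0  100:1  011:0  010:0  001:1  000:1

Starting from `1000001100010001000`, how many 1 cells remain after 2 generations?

0111110111101110111
1000010000100010001
count of 1: 5

5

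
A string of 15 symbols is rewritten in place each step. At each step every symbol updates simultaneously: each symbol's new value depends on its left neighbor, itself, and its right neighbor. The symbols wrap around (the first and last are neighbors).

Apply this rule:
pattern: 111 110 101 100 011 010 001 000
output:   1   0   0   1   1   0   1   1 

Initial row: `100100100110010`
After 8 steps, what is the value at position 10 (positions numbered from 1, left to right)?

1

011011011101100
110010011001011
101101110110011
001001100101111
110111011001110
100110010111100
011101100111011
011001011110010
position 10 holds 1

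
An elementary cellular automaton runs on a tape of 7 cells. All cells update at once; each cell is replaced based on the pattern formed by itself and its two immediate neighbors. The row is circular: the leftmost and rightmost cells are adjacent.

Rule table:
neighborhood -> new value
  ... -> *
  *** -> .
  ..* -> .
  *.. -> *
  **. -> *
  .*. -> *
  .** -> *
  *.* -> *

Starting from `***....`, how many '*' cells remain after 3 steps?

3

*.****.
***..**
..**.*.
count of *: 3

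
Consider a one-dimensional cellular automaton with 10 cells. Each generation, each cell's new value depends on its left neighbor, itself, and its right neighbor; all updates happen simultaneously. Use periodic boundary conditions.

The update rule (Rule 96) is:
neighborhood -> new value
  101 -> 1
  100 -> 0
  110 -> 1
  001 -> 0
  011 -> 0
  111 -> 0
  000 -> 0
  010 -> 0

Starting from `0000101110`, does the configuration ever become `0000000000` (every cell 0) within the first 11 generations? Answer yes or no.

0000010010
0000000000
all cells are 0 at generation 2

yes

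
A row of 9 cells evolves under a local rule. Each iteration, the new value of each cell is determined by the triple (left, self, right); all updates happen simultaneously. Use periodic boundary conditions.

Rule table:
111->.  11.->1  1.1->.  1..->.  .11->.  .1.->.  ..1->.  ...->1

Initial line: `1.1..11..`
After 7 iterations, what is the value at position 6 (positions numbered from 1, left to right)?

.

iteration 1: ......1..
iteration 2: 11111...1
iteration 3: ....1.1..
iteration 4: 111.....1
iteration 5: ..1.111..
iteration 6: 1.....1.1
iteration 7: 1.111....
position 6 holds .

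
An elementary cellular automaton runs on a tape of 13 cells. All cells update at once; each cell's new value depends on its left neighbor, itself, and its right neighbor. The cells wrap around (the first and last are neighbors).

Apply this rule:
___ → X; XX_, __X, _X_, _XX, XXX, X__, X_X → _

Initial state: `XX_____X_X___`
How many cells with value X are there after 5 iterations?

___XXX_____X_
XX_____XXX___
___XXX_____X_  (repeats iteration 1; period 2)
iteration 5: ___XXX_____X_
count of X: 4

4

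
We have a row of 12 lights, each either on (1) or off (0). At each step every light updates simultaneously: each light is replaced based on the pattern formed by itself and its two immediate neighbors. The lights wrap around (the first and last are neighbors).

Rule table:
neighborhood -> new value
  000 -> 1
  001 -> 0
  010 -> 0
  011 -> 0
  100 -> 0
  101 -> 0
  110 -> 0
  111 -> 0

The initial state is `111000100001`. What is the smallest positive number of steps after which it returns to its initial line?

000010001100
111000100001

2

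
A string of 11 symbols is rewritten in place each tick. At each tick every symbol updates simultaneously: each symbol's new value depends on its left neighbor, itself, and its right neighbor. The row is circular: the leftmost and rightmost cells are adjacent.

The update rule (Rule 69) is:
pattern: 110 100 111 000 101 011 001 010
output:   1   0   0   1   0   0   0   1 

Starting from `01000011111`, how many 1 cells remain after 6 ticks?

tick 1: 01011000001
tick 2: 01001011101
tick 3: 01001000101
tick 4: 01001010101
tick 5: 01001010101  (fixed point — unchanged through tick 6)
count of 1: 5

5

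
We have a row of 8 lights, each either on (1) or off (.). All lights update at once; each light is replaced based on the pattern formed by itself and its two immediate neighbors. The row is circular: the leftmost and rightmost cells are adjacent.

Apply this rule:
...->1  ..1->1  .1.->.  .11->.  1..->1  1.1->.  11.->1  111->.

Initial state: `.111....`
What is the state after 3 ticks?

..111111

1..11111
111.....
..111111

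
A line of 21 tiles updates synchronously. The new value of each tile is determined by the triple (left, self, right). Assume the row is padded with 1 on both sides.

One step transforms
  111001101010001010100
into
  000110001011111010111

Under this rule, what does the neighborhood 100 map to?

1

At position 3 the neighborhood is 100; the next row has 1 there.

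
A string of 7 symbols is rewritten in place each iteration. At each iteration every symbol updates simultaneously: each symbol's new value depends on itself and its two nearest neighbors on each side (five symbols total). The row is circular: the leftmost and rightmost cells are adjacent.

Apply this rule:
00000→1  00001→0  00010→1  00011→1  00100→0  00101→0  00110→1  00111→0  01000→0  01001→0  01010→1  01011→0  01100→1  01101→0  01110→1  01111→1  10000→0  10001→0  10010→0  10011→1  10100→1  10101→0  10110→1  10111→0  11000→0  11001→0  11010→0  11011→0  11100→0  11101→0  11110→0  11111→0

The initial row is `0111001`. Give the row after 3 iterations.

0010000
0100011
0100110

0100110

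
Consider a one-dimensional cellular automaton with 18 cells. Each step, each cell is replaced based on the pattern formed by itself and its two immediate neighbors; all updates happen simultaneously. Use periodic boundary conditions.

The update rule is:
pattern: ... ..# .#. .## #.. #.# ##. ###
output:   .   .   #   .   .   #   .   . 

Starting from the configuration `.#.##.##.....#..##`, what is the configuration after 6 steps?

###..#.......#....
.....#.......#....
.....#.......#....  (fixed point — unchanged through step 6)

.....#.......#....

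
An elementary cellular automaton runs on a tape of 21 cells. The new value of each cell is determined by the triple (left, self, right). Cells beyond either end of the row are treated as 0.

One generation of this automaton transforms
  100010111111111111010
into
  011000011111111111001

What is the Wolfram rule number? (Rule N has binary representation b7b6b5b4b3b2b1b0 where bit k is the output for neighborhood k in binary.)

position 7: 111 → 1  (bit 7 = 1)
position 17: 110 → 1  (bit 6 = 1)
position 5: 101 → 0  (bit 5 = 0)
position 1: 100 → 1  (bit 4 = 1)
position 6: 011 → 0  (bit 3 = 0)
position 0: 010 → 0  (bit 2 = 0)
position 3: 001 → 0  (bit 1 = 0)
position 2: 000 → 1  (bit 0 = 1)
bits b7..b0 = 11010001 = 209

209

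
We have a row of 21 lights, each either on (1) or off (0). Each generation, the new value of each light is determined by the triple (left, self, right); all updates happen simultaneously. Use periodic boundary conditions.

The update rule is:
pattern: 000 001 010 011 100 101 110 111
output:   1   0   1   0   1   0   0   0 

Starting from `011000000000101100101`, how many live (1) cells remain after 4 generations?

9

generation 1: 000111111110100010101
generation 2: 110000000000111010101
generation 3: 001111111110000010100
generation 4: 100000000001111010111
count of 1: 9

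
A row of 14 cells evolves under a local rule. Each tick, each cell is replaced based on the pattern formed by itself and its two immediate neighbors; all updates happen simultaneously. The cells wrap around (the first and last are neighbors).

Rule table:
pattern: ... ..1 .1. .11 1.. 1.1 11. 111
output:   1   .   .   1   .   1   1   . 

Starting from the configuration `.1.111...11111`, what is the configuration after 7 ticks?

111.11.1...111

1.11.1.1.1...1
11111.1.1..1.1
....11.1....11
.11.111..11.11
11111.1..11111
....11...1....
111.11.1...111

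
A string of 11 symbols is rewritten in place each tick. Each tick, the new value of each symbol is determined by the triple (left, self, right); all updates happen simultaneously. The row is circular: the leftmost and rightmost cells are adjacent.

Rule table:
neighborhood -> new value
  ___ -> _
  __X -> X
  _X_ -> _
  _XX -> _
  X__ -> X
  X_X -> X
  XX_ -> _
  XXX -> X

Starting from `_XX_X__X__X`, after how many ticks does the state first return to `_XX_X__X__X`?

2

tick 1: X__X_XX_XX_
tick 2: _XX_X__X__X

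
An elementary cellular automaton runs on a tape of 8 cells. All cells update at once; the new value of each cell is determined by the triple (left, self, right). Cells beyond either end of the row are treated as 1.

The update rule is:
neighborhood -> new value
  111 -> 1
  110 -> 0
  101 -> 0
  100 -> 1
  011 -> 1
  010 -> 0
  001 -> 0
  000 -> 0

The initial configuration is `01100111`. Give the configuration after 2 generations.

generation 1: 01010111
generation 2: 00000111

00000111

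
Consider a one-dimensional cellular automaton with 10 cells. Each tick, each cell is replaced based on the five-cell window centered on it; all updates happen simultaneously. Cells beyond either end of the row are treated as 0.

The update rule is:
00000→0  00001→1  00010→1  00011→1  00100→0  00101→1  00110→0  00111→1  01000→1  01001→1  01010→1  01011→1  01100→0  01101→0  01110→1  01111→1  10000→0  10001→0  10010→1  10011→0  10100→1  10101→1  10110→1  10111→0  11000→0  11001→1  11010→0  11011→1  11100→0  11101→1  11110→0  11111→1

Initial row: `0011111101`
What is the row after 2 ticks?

1111110101
1111010111

1111010111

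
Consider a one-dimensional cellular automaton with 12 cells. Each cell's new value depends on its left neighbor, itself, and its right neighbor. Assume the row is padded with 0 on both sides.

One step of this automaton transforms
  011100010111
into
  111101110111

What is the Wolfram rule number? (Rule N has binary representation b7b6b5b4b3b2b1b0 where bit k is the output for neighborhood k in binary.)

position 2: 111 → 1  (bit 7 = 1)
position 3: 110 → 1  (bit 6 = 1)
position 8: 101 → 0  (bit 5 = 0)
position 4: 100 → 0  (bit 4 = 0)
position 1: 011 → 1  (bit 3 = 1)
position 7: 010 → 1  (bit 2 = 1)
position 0: 001 → 1  (bit 1 = 1)
position 5: 000 → 1  (bit 0 = 1)
bits b7..b0 = 11001111 = 207

207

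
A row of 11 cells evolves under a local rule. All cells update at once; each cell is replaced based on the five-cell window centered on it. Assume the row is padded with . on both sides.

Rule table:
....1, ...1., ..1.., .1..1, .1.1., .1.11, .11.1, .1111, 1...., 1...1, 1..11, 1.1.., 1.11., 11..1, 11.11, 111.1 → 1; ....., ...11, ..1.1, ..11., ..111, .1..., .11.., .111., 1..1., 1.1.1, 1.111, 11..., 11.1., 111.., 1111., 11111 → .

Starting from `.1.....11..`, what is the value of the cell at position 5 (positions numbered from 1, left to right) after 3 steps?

11.1.1....1
.1..11.1111
1111.11.1..
position 5 holds .

.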